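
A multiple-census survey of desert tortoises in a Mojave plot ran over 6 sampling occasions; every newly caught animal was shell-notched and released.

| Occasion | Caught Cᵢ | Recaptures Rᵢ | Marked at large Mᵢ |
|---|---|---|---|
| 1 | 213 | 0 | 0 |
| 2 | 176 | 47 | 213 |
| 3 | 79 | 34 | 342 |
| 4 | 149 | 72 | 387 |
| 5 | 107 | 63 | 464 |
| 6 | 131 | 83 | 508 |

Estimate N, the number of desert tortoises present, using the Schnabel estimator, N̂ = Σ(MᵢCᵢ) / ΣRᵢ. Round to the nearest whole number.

Σ MᵢCᵢ = 0·213 + 213·176 + 342·79 + 387·149 + 464·107 + 508·131 = 0 + 37488 + 27018 + 57663 + 49648 + 66548 = 238365
Σ Rᵢ = 0 + 47 + 34 + 72 + 63 + 83 = 299
N̂ = 238365 / 299 ≈ 797.2 → 797

N ≈ 797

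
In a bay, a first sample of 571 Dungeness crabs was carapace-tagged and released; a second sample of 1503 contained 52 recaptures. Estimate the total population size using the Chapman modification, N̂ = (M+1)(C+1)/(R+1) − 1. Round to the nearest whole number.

N̂ = (571+1)(1503+1)/(52+1) − 1 = 572·1504/53 − 1
= 860288/53 − 1 ≈ 16231.8 − 1 ≈ 16230.8 → 16231

N ≈ 16,231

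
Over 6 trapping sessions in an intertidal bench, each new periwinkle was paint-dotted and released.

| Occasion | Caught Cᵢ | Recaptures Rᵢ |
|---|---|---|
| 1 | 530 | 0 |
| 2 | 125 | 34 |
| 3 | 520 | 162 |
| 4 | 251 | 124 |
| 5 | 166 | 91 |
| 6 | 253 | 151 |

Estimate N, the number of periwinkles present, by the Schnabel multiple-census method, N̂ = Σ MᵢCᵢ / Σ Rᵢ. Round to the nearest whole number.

Marked at large before each occasion: Mᵢ = Σⱼ<ᵢ (Cⱼ − Rⱼ) → M1=0, M2=530, M3=621, M4=979, M5=1106, M6=1181
Σ MᵢCᵢ = 0·530 + 530·125 + 621·520 + 979·251 + 1106·166 + 1181·253 = 0 + 66250 + 322920 + 245729 + 183596 + 298793 = 1117288
Σ Rᵢ = 0 + 34 + 162 + 124 + 91 + 151 = 562
N̂ = 1117288 / 562 ≈ 1988.1 → 1988

N ≈ 1988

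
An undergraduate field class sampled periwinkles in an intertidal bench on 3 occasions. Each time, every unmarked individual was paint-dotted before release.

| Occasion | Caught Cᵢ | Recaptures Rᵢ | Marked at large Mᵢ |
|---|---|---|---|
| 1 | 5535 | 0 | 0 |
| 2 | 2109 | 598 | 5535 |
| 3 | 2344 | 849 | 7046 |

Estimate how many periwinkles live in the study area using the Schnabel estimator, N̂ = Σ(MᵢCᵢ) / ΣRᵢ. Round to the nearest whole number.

N ≈ 19,481

Σ MᵢCᵢ = 0·5535 + 5535·2109 + 7046·2344 = 0 + 11673315 + 16515824 = 28189139
Σ Rᵢ = 0 + 598 + 849 = 1447
N̂ = 28189139 / 1447 ≈ 19481.1 → 19481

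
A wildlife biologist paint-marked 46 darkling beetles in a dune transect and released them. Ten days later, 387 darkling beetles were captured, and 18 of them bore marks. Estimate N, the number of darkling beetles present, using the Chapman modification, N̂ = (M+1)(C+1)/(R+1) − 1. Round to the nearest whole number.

N ≈ 959

N̂ = (46+1)(387+1)/(18+1) − 1 = 47·388/19 − 1
= 18236/19 − 1 ≈ 959.8 − 1 ≈ 958.8 → 959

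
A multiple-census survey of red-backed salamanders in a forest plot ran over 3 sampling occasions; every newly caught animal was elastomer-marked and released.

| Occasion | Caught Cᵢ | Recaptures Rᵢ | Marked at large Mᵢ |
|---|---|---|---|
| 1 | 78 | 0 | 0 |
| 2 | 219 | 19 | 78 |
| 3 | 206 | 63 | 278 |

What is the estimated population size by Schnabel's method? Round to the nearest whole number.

N ≈ 907

Σ MᵢCᵢ = 0·78 + 78·219 + 278·206 = 0 + 17082 + 57268 = 74350
Σ Rᵢ = 0 + 19 + 63 = 82
N̂ = 74350 / 82 ≈ 906.7 → 907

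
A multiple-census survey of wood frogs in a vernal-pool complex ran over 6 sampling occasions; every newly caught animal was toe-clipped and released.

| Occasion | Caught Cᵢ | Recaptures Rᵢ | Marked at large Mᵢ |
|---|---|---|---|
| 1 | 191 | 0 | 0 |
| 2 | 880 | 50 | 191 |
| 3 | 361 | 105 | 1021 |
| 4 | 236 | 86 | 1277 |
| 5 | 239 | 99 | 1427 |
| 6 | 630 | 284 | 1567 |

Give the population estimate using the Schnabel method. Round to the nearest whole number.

N ≈ 3472

Σ MᵢCᵢ = 0·191 + 191·880 + 1021·361 + 1277·236 + 1427·239 + 1567·630 = 0 + 168080 + 368581 + 301372 + 341053 + 987210 = 2166296
Σ Rᵢ = 0 + 50 + 105 + 86 + 99 + 284 = 624
N̂ = 2166296 / 624 ≈ 3471.6 → 3472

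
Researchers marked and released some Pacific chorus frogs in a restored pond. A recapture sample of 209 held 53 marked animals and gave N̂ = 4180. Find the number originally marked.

M = 1060

From N = M·C/R: M = N·R / C = 4180·53 / 209 = 221540 / 209 = 1060.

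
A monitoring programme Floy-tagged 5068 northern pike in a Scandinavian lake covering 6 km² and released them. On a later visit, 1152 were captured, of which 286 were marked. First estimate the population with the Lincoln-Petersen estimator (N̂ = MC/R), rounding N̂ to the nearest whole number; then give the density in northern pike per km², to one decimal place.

N̂ = 5068·1152/286 = 5838336/286 ≈ 20413.8 → 20414
Density = N̂ / area = 20414 / 6 ≈ 3402.33 → 3402.3 per km²

density ≈ 3402.3 northern pike per km²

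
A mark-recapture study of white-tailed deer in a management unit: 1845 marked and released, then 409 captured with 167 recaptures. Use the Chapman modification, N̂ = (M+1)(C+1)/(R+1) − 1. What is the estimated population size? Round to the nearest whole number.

N̂ = (1845+1)(409+1)/(167+1) − 1 = 1846·410/168 − 1
= 756860/168 − 1 ≈ 4505.1 − 1 ≈ 4504.1 → 4504

N ≈ 4504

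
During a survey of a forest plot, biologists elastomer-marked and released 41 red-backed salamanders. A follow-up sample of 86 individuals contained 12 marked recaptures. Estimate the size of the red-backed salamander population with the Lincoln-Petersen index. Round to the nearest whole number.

N = (41 × 86) / 12 = 3526 / 12 ≈ 293.8 → 294

N ≈ 294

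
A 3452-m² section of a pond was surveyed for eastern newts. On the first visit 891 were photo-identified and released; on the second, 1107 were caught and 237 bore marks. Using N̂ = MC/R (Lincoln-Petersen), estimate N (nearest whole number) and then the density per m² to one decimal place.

N̂ = 891·1107/237 = 986337/237 ≈ 4161.8 → 4162
Density = N̂ / area = 4162 / 3452 ≈ 1.21 → 1.2 per m²

density ≈ 1.2 eastern newts per m²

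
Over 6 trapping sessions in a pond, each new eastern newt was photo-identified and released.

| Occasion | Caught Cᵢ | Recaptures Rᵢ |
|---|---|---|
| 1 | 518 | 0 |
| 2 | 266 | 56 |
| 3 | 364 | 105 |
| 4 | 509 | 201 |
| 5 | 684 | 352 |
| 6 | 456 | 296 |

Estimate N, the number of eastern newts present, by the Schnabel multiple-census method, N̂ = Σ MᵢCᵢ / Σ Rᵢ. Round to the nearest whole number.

Marked at large before each occasion: Mᵢ = Σⱼ<ᵢ (Cⱼ − Rⱼ) → M1=0, M2=518, M3=728, M4=987, M5=1295, M6=1627
Σ MᵢCᵢ = 0·518 + 518·266 + 728·364 + 987·509 + 1295·684 + 1627·456 = 0 + 137788 + 264992 + 502383 + 885780 + 741912 = 2532855
Σ Rᵢ = 0 + 56 + 105 + 201 + 352 + 296 = 1010
N̂ = 2532855 / 1010 ≈ 2507.8 → 2508

N ≈ 2508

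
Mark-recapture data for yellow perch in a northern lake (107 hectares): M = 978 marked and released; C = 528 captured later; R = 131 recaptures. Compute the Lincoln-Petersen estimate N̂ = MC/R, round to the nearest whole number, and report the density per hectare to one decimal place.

N̂ = 978·528/131 = 516384/131 ≈ 3941.9 → 3942
Density = N̂ / area = 3942 / 107 ≈ 36.84 → 36.8 per hectare

density ≈ 36.8 yellow perch per hectare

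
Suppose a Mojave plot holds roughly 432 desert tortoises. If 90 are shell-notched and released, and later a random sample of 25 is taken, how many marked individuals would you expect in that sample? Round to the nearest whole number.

expected recaptures ≈ 5

The marked fraction of the population is 90/432, so in a sample of 25 expect C·(M/N) marked.
E[R] = 90 × 25 / 432 = 2250 / 432 ≈ 5.2 → 5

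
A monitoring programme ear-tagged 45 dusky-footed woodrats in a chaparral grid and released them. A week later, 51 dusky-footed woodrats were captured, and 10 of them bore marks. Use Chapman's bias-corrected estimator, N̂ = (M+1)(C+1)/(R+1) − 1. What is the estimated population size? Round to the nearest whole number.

N ≈ 216

N̂ = (45+1)(51+1)/(10+1) − 1 = 46·52/11 − 1
= 2392/11 − 1 ≈ 217.45 − 1 ≈ 216.45 → 216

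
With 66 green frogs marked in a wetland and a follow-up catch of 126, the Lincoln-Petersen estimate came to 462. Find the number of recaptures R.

From N = M·C/R: R = M·C / N = 66·126 / 462 = 8316 / 462 = 18.

R = 18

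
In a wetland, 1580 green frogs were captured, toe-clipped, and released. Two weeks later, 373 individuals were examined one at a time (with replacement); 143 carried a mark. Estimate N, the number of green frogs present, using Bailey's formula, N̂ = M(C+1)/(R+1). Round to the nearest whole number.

N̂ = 1580·(373+1)/(143+1) = 1580·374/144 = 590920/144 ≈ 4103.6 → 4104

N ≈ 4104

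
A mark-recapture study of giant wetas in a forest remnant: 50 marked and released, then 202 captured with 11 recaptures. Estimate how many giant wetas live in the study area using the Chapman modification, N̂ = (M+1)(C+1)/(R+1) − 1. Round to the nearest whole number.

N̂ = (50+1)(202+1)/(11+1) − 1 = 51·203/12 − 1
= 10353/12 − 1 ≈ 862.8 − 1 ≈ 861.8 → 862

N ≈ 862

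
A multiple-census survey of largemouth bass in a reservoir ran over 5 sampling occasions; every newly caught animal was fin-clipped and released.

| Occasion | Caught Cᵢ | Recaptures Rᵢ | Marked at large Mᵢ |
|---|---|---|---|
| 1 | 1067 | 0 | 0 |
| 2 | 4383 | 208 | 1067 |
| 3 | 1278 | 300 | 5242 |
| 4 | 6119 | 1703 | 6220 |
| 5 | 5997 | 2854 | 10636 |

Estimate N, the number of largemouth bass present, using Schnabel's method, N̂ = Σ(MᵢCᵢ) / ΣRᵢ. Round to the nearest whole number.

N ≈ 22,353

Σ MᵢCᵢ = 0·1067 + 1067·4383 + 5242·1278 + 6220·6119 + 10636·5997 = 0 + 4676661 + 6699276 + 38060180 + 63784092 = 113220209
Σ Rᵢ = 0 + 208 + 300 + 1703 + 2854 = 5065
N̂ = 113220209 / 5065 ≈ 22353.4 → 22353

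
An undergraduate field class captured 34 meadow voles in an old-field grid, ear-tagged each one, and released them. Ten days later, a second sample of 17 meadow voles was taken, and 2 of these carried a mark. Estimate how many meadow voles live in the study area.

N = 289

N = (34 × 17) / 2 = 578 / 2 = 289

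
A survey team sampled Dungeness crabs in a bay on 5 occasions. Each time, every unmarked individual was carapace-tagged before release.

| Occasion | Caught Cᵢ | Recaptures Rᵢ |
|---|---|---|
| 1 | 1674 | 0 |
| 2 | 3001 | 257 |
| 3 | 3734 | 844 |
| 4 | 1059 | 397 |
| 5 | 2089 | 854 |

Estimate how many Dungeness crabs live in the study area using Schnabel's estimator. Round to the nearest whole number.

N ≈ 19,519

Marked at large before each occasion: Mᵢ = Σⱼ<ᵢ (Cⱼ − Rⱼ) → M1=0, M2=1674, M3=4418, M4=7308, M5=7970
Σ MᵢCᵢ = 0·1674 + 1674·3001 + 4418·3734 + 7308·1059 + 7970·2089 = 0 + 5023674 + 16496812 + 7739172 + 16649330 = 45908988
Σ Rᵢ = 0 + 257 + 844 + 397 + 854 = 2352
N̂ = 45908988 / 2352 ≈ 19519.1 → 19519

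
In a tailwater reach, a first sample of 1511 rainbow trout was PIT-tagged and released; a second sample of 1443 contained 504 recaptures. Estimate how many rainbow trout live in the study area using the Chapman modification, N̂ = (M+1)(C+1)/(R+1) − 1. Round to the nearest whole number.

N ≈ 4322

N̂ = (1511+1)(1443+1)/(504+1) − 1 = 1512·1444/505 − 1
= 2183328/505 − 1 ≈ 4323.4 − 1 ≈ 4322.4 → 4322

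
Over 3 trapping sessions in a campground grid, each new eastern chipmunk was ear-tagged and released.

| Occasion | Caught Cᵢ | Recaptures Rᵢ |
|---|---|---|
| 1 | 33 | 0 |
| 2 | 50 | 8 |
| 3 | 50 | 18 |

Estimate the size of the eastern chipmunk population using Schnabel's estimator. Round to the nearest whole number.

N ≈ 208

Marked at large before each occasion: Mᵢ = Σⱼ<ᵢ (Cⱼ − Rⱼ) → M1=0, M2=33, M3=75
Σ MᵢCᵢ = 0·33 + 33·50 + 75·50 = 0 + 1650 + 3750 = 5400
Σ Rᵢ = 0 + 8 + 18 = 26
N̂ = 5400 / 26 ≈ 207.7 → 208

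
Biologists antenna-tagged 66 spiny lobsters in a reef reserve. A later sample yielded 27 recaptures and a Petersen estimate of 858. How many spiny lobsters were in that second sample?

C = 351

From N = M·C/R: C = N·R / M = 858·27 / 66 = 23166 / 66 = 351.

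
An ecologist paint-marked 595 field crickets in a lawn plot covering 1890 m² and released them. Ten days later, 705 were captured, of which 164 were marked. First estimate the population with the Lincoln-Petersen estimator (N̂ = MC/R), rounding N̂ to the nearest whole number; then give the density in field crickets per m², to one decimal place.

density ≈ 1.4 field crickets per m²

N̂ = 595·705/164 = 419475/164 ≈ 2557.8 → 2558
Density = N̂ / area = 2558 / 1890 ≈ 1.35 → 1.4 per m²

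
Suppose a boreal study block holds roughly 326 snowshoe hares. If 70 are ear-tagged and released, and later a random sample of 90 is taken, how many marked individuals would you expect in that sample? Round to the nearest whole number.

Expected recaptures E[R] = M·C / N.
E[R] = 70 × 90 / 326 = 6300 / 326 ≈ 19.3 → 19

expected recaptures ≈ 19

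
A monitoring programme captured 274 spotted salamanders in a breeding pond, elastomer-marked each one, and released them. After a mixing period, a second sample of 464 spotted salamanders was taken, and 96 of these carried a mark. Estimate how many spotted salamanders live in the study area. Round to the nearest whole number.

N ≈ 1324

N = (274 × 464) / 96 = 127136 / 96 ≈ 1324.3 → 1324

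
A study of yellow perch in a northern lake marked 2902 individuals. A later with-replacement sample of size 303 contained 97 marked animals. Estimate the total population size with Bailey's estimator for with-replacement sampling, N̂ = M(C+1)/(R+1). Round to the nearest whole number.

N ≈ 9002

N̂ = 2902·(303+1)/(97+1) = 2902·304/98 = 882208/98 ≈ 9002.1 → 9002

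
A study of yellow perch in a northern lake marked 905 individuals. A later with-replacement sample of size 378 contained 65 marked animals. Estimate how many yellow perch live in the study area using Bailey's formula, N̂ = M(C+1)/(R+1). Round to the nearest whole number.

N̂ = 905·(378+1)/(65+1) = 905·379/66 = 342995/66 ≈ 5196.9 → 5197

N ≈ 5197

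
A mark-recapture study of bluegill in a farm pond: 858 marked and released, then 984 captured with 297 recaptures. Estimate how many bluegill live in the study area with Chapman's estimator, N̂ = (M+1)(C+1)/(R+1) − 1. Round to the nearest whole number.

N ≈ 2838

N̂ = (858+1)(984+1)/(297+1) − 1 = 859·985/298 − 1
= 846115/298 − 1 ≈ 2839.3 − 1 ≈ 2838.3 → 2838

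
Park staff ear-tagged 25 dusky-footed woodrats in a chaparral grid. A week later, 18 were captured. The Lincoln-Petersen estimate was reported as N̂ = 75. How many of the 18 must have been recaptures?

R = 6

From N = M·C/R: R = M·C / N = 25·18 / 75 = 450 / 75 = 6.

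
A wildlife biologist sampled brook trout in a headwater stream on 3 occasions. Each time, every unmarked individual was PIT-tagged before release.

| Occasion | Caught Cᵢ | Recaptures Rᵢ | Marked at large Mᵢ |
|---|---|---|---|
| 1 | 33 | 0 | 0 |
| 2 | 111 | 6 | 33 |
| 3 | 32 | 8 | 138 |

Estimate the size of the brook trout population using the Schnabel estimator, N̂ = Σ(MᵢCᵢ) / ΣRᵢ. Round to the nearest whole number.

Σ MᵢCᵢ = 0·33 + 33·111 + 138·32 = 0 + 3663 + 4416 = 8079
Σ Rᵢ = 0 + 6 + 8 = 14
N̂ = 8079 / 14 ≈ 577.1 → 577

N ≈ 577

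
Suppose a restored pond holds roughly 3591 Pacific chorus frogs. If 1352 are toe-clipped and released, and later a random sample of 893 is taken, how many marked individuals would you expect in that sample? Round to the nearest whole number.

expected recaptures ≈ 336

Expected recaptures E[R] = M·C / N.
E[R] = 1352 × 893 / 3591 = 1207336 / 3591 ≈ 336.2 → 336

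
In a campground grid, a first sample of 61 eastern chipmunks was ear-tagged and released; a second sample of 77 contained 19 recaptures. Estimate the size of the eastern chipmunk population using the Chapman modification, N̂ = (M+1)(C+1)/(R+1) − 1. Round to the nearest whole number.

N̂ = (61+1)(77+1)/(19+1) − 1 = 62·78/20 − 1
= 4836/20 − 1 ≈ 241.8 − 1 ≈ 240.8 → 241

N ≈ 241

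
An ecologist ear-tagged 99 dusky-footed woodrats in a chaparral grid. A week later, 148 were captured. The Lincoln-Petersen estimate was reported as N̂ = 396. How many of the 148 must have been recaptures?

R = 37

From N = M·C/R: R = M·C / N = 99·148 / 396 = 14652 / 396 = 37.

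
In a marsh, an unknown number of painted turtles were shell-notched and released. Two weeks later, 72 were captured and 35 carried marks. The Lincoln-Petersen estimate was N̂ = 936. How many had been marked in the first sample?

M = 455

From N = M·C/R: M = N·R / C = 936·35 / 72 = 32760 / 72 = 455.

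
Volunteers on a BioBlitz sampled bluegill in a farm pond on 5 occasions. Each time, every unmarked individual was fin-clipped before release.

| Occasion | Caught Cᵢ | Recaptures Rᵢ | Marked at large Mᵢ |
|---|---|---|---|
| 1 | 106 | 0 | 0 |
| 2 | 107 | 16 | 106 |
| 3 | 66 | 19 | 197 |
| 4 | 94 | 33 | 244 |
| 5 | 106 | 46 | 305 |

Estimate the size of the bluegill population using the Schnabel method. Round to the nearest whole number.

Σ MᵢCᵢ = 0·106 + 106·107 + 197·66 + 244·94 + 305·106 = 0 + 11342 + 13002 + 22936 + 32330 = 79610
Σ Rᵢ = 0 + 16 + 19 + 33 + 46 = 114
N̂ = 79610 / 114 ≈ 698.3 → 698

N ≈ 698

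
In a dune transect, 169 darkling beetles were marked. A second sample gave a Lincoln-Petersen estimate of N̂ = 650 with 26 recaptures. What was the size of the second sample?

From N = M·C/R: C = N·R / M = 650·26 / 169 = 16900 / 169 = 100.

C = 100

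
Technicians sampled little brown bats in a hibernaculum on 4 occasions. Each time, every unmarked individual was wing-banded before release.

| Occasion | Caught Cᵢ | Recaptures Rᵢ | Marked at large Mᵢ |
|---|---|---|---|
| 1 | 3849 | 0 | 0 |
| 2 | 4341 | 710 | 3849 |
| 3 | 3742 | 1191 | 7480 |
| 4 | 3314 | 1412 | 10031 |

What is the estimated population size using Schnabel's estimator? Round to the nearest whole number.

N ≈ 23,526

Σ MᵢCᵢ = 0·3849 + 3849·4341 + 7480·3742 + 10031·3314 = 0 + 16708509 + 27990160 + 33242734 = 77941403
Σ Rᵢ = 0 + 710 + 1191 + 1412 = 3313
N̂ = 77941403 / 3313 ≈ 23525.9 → 23526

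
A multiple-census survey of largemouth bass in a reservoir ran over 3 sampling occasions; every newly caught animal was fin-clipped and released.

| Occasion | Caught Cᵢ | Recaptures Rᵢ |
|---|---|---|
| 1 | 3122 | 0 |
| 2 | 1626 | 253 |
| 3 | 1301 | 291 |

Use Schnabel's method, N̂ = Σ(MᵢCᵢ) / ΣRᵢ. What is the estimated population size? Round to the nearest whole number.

Marked at large before each occasion: Mᵢ = Σⱼ<ᵢ (Cⱼ − Rⱼ) → M1=0, M2=3122, M3=4495
Σ MᵢCᵢ = 0·3122 + 3122·1626 + 4495·1301 = 0 + 5076372 + 5847995 = 10924367
Σ Rᵢ = 0 + 253 + 291 = 544
N̂ = 10924367 / 544 ≈ 20081.6 → 20082

N ≈ 20,082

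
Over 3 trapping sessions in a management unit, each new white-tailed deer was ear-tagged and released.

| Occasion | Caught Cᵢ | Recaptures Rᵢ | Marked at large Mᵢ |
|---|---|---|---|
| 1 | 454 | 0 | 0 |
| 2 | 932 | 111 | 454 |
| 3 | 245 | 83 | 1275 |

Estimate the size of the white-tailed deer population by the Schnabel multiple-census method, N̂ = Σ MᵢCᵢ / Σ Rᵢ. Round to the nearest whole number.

N ≈ 3791

Σ MᵢCᵢ = 0·454 + 454·932 + 1275·245 = 0 + 423128 + 312375 = 735503
Σ Rᵢ = 0 + 111 + 83 = 194
N̂ = 735503 / 194 ≈ 3791.3 → 3791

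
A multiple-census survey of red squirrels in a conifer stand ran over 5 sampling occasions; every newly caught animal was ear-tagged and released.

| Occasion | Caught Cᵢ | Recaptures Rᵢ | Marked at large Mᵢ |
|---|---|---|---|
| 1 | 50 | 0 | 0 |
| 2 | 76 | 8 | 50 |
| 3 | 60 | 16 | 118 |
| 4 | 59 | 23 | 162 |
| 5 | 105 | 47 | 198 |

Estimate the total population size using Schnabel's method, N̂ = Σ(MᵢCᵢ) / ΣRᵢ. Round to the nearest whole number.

N ≈ 439

Σ MᵢCᵢ = 0·50 + 50·76 + 118·60 + 162·59 + 198·105 = 0 + 3800 + 7080 + 9558 + 20790 = 41228
Σ Rᵢ = 0 + 8 + 16 + 23 + 47 = 94
N̂ = 41228 / 94 ≈ 438.6 → 439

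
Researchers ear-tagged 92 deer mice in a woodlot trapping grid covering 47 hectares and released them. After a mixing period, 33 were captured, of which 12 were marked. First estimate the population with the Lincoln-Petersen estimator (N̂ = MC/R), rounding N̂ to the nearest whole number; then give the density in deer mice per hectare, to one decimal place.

N̂ = 92·33/12 = 3036/12 = 253
Density = N̂ / area = 253 / 47 ≈ 5.38 → 5.4 per hectare

density ≈ 5.4 deer mice per hectare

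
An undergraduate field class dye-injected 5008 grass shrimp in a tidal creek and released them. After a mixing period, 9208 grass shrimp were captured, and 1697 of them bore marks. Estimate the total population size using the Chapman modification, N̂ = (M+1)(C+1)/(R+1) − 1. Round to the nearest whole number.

N ≈ 27,165

N̂ = (5008+1)(9208+1)/(1697+1) − 1 = 5009·9209/1698 − 1
= 46127881/1698 − 1 ≈ 27166.0 − 1 ≈ 27165.0 → 27165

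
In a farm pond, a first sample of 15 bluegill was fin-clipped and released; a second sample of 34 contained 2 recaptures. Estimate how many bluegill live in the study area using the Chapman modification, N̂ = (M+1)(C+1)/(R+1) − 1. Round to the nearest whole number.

N̂ = (15+1)(34+1)/(2+1) − 1 = 16·35/3 − 1
= 560/3 − 1 ≈ 186.7 − 1 ≈ 185.7 → 186

N ≈ 186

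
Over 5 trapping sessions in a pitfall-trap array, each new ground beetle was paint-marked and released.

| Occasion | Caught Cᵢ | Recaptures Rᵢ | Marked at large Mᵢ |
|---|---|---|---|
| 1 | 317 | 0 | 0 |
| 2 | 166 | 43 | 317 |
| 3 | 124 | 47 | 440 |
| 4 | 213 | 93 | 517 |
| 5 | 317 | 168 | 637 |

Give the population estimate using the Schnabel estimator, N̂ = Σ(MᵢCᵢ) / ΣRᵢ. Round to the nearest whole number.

N ≈ 1194

Σ MᵢCᵢ = 0·317 + 317·166 + 440·124 + 517·213 + 637·317 = 0 + 52622 + 54560 + 110121 + 201929 = 419232
Σ Rᵢ = 0 + 43 + 47 + 93 + 168 = 351
N̂ = 419232 / 351 ≈ 1194.4 → 1194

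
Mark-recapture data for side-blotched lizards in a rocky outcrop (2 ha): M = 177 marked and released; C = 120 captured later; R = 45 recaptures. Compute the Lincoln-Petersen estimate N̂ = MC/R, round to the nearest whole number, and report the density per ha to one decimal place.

density ≈ 236.0 side-blotched lizards per ha

N̂ = 177·120/45 = 21240/45 = 472
Density = N̂ / area = 472 / 2 = 236.0 per ha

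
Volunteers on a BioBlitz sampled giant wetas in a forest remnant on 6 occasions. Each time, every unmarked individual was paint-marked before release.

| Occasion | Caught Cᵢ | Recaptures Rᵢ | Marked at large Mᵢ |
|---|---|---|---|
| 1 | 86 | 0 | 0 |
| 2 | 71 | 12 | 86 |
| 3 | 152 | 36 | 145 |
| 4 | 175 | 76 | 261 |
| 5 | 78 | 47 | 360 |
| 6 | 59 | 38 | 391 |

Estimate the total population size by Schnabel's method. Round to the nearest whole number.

Σ MᵢCᵢ = 0·86 + 86·71 + 145·152 + 261·175 + 360·78 + 391·59 = 0 + 6106 + 22040 + 45675 + 28080 + 23069 = 124970
Σ Rᵢ = 0 + 12 + 36 + 76 + 47 + 38 = 209
N̂ = 124970 / 209 ≈ 597.9 → 598

N ≈ 598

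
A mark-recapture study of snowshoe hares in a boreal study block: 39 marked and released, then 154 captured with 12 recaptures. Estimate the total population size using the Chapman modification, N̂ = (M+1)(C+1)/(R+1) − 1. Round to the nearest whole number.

N̂ = (39+1)(154+1)/(12+1) − 1 = 40·155/13 − 1
= 6200/13 − 1 ≈ 476.9 − 1 ≈ 475.9 → 476

N ≈ 476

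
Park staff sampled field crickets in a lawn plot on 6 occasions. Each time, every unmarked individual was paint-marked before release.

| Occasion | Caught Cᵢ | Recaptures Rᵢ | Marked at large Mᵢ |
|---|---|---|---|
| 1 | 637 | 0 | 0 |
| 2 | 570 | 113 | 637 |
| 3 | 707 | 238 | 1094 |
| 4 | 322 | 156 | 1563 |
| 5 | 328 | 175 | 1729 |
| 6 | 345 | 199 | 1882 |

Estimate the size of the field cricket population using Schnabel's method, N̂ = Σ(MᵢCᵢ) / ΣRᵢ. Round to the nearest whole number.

N ≈ 3242

Σ MᵢCᵢ = 0·637 + 637·570 + 1094·707 + 1563·322 + 1729·328 + 1882·345 = 0 + 363090 + 773458 + 503286 + 567112 + 649290 = 2856236
Σ Rᵢ = 0 + 113 + 238 + 156 + 175 + 199 = 881
N̂ = 2856236 / 881 ≈ 3242.0 → 3242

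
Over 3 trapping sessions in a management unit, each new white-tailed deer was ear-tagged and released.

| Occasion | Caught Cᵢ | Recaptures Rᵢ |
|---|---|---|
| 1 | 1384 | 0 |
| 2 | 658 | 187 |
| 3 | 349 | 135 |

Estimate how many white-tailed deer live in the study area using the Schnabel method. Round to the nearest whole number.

Marked at large before each occasion: Mᵢ = Σⱼ<ᵢ (Cⱼ − Rⱼ) → M1=0, M2=1384, M3=1855
Σ MᵢCᵢ = 0·1384 + 1384·658 + 1855·349 = 0 + 910672 + 647395 = 1558067
Σ Rᵢ = 0 + 187 + 135 = 322
N̂ = 1558067 / 322 ≈ 4838.7 → 4839

N ≈ 4839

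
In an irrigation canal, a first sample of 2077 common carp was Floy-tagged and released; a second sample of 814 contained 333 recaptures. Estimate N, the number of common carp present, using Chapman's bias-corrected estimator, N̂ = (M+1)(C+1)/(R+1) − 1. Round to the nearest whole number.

N̂ = (2077+1)(814+1)/(333+1) − 1 = 2078·815/334 − 1
= 1693570/334 − 1 ≈ 5070.6 − 1 ≈ 5069.6 → 5070

N ≈ 5070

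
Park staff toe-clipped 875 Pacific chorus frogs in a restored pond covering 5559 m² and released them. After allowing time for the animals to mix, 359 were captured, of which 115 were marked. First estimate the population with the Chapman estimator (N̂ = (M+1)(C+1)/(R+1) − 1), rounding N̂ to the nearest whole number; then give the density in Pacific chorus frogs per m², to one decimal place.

density ≈ 0.5 Pacific chorus frogs per m²

N̂ = 876·360/116 − 1 = 315360/116 − 1 ≈ 2717.6 → 2718
Density = N̂ / area = 2718 / 5559 ≈ 0.49 → 0.5 per m²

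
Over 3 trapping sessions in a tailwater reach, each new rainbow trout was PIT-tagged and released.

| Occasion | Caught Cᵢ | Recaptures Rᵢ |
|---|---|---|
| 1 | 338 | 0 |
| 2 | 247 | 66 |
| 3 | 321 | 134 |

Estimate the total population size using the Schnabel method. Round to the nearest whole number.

N ≈ 1250

Marked at large before each occasion: Mᵢ = Σⱼ<ᵢ (Cⱼ − Rⱼ) → M1=0, M2=338, M3=519
Σ MᵢCᵢ = 0·338 + 338·247 + 519·321 = 0 + 83486 + 166599 = 250085
Σ Rᵢ = 0 + 66 + 134 = 200
N̂ = 250085 / 200 ≈ 1250.4 → 1250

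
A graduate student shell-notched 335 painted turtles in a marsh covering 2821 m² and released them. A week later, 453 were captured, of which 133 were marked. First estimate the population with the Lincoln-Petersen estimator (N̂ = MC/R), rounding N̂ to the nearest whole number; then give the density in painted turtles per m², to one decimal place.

N̂ = 335·453/133 = 151755/133 ≈ 1141.0 → 1141
Density = N̂ / area = 1141 / 2821 ≈ 0.40 → 0.4 per m²

density ≈ 0.4 painted turtles per m²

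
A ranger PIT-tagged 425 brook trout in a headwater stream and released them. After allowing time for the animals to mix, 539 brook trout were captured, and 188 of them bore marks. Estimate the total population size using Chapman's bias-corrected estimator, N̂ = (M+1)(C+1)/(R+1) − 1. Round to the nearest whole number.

N̂ = (425+1)(539+1)/(188+1) − 1 = 426·540/189 − 1
= 230040/189 − 1 ≈ 1217.1 − 1 ≈ 1216.1 → 1216

N ≈ 1216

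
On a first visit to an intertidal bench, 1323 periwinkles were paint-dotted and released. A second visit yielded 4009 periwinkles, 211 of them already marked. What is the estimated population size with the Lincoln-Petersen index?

N = 25,137

The marked fraction in the recapture sample should equal the marked fraction in the population: 211/4009 = 1323/N.
N = (1323 × 4009) / 211 = 5303907 / 211 = 25137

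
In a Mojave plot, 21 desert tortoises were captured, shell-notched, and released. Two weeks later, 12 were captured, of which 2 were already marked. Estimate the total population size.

Lincoln-Petersen assumes M/N = R/C, so N = M·C / R.
N = (21 × 12) / 2 = 252 / 2 = 126

N = 126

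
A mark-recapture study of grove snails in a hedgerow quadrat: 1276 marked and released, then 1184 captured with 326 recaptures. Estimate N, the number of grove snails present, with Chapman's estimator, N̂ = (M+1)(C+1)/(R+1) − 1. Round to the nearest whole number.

N̂ = (1276+1)(1184+1)/(326+1) − 1 = 1277·1185/327 − 1
= 1513245/327 − 1 ≈ 4627.7 − 1 ≈ 4626.7 → 4627

N ≈ 4627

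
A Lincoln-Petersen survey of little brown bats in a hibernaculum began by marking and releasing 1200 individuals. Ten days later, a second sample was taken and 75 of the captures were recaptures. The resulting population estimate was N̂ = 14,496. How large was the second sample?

C = 906

From N = M·C/R: C = N·R / M = 14496·75 / 1200 = 1087200 / 1200 = 906.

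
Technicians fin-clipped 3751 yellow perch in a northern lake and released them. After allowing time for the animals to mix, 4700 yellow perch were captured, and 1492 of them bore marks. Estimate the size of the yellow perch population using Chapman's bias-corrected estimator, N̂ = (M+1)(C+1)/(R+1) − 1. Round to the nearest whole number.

N̂ = (3751+1)(4700+1)/(1492+1) − 1 = 3752·4701/1493 − 1
= 17638152/1493 − 1 ≈ 11813.9 − 1 ≈ 11812.9 → 11813

N ≈ 11,813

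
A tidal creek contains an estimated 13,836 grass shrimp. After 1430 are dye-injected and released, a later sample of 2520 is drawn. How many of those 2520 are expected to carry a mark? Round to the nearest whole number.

Expected recaptures E[R] = M·C / N.
E[R] = 1430 × 2520 / 13836 = 3603600 / 13836 ≈ 260.45 → 260

expected recaptures ≈ 260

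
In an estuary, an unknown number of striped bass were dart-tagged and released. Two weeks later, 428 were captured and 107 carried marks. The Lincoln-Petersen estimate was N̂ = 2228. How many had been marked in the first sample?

From N = M·C/R: M = N·R / C = 2228·107 / 428 = 238396 / 428 = 557.

M = 557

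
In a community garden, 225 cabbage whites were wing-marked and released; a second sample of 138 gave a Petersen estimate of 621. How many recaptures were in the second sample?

From N = M·C/R: R = M·C / N = 225·138 / 621 = 31050 / 621 = 50.

R = 50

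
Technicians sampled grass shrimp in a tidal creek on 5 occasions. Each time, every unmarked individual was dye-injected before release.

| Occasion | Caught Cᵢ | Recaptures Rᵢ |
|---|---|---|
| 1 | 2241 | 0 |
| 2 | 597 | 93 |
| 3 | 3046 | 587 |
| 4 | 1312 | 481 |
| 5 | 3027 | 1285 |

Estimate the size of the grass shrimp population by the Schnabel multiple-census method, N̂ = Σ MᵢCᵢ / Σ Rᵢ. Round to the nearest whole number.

N ≈ 14,225

Marked at large before each occasion: Mᵢ = Σⱼ<ᵢ (Cⱼ − Rⱼ) → M1=0, M2=2241, M3=2745, M4=5204, M5=6035
Σ MᵢCᵢ = 0·2241 + 2241·597 + 2745·3046 + 5204·1312 + 6035·3027 = 0 + 1337877 + 8361270 + 6827648 + 18267945 = 34794740
Σ Rᵢ = 0 + 93 + 587 + 481 + 1285 = 2446
N̂ = 34794740 / 2446 ≈ 14225.2 → 14225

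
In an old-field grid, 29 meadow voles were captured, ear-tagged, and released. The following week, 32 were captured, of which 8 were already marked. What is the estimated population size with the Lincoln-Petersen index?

N = 116

Lincoln-Petersen assumes M/N = R/C, so N = M·C / R.
N = (29 × 32) / 8 = 928 / 8 = 116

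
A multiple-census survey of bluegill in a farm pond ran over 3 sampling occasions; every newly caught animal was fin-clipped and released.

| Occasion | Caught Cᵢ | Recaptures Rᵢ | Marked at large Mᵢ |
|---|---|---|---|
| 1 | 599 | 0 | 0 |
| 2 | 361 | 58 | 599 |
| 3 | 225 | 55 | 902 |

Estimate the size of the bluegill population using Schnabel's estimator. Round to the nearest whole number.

N ≈ 3710

Σ MᵢCᵢ = 0·599 + 599·361 + 902·225 = 0 + 216239 + 202950 = 419189
Σ Rᵢ = 0 + 58 + 55 = 113
N̂ = 419189 / 113 ≈ 3709.6 → 3710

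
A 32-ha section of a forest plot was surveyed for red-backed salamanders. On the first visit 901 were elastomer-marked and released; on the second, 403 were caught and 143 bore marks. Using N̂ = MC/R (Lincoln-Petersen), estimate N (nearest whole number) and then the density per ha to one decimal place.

density ≈ 79.3 red-backed salamanders per ha

N̂ = 901·403/143 = 363103/143 ≈ 2539.2 → 2539
Density = N̂ / area = 2539 / 32 ≈ 79.34 → 79.3 per ha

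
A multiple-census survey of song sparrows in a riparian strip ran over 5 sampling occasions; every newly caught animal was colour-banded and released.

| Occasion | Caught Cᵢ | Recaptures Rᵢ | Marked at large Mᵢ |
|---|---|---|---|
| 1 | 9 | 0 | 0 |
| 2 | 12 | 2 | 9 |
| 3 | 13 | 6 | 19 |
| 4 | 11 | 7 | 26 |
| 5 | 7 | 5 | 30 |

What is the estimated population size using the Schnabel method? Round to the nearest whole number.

N ≈ 43

Σ MᵢCᵢ = 0·9 + 9·12 + 19·13 + 26·11 + 30·7 = 0 + 108 + 247 + 286 + 210 = 851
Σ Rᵢ = 0 + 2 + 6 + 7 + 5 = 20
N̂ = 851 / 20 ≈ 42.5 → 43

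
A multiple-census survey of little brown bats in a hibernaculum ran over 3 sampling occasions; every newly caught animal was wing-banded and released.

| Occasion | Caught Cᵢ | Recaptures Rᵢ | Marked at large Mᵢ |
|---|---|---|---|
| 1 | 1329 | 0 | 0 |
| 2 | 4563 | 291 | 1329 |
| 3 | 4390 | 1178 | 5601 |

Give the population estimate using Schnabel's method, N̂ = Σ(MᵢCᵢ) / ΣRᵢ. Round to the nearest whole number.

N ≈ 20,866

Σ MᵢCᵢ = 0·1329 + 1329·4563 + 5601·4390 = 0 + 6064227 + 24588390 = 30652617
Σ Rᵢ = 0 + 291 + 1178 = 1469
N̂ = 30652617 / 1469 ≈ 20866.3 → 20866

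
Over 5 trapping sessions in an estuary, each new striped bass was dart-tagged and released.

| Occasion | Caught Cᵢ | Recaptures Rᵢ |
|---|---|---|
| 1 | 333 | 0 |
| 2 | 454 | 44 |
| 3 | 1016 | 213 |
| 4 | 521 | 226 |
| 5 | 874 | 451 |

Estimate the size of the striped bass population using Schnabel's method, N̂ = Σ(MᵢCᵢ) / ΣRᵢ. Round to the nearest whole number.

N ≈ 3555

Marked at large before each occasion: Mᵢ = Σⱼ<ᵢ (Cⱼ − Rⱼ) → M1=0, M2=333, M3=743, M4=1546, M5=1841
Σ MᵢCᵢ = 0·333 + 333·454 + 743·1016 + 1546·521 + 1841·874 = 0 + 151182 + 754888 + 805466 + 1609034 = 3320570
Σ Rᵢ = 0 + 44 + 213 + 226 + 451 = 934
N̂ = 3320570 / 934 ≈ 3555.2 → 3555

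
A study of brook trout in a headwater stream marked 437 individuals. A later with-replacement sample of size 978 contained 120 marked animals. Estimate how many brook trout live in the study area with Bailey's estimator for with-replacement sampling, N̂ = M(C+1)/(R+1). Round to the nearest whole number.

N̂ = 437·(978+1)/(120+1) = 437·979/121 = 427823/121 ≈ 3535.7 → 3536

N ≈ 3536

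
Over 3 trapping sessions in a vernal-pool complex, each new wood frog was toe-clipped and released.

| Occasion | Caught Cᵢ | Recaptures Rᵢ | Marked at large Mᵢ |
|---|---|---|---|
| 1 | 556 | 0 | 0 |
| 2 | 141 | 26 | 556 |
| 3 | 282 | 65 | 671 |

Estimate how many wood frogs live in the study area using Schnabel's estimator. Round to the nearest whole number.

N ≈ 2941

Σ MᵢCᵢ = 0·556 + 556·141 + 671·282 = 0 + 78396 + 189222 = 267618
Σ Rᵢ = 0 + 26 + 65 = 91
N̂ = 267618 / 91 ≈ 2940.9 → 2941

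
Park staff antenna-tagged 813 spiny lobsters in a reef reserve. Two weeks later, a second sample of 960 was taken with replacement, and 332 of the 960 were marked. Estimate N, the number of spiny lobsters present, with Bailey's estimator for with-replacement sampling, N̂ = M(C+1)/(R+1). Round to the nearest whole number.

N ≈ 2346

N̂ = 813·(960+1)/(332+1) = 813·961/333 = 781293/333 ≈ 2346.2 → 2346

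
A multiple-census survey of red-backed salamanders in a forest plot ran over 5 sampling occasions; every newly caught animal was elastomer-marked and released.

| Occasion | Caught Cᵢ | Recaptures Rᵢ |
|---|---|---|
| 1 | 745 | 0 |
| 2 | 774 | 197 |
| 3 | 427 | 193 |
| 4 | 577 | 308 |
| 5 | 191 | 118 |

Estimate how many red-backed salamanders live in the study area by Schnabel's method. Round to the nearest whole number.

Marked at large before each occasion: Mᵢ = Σⱼ<ᵢ (Cⱼ − Rⱼ) → M1=0, M2=745, M3=1322, M4=1556, M5=1825
Σ MᵢCᵢ = 0·745 + 745·774 + 1322·427 + 1556·577 + 1825·191 = 0 + 576630 + 564494 + 897812 + 348575 = 2387511
Σ Rᵢ = 0 + 197 + 193 + 308 + 118 = 816
N̂ = 2387511 / 816 ≈ 2925.9 → 2926

N ≈ 2926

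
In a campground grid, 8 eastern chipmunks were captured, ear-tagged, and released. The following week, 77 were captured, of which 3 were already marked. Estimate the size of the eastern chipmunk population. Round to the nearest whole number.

If marked individuals mix randomly, R/C ≈ M/N, giving N ≈ M·C/R.
N = (8 × 77) / 3 = 616 / 3 ≈ 205.3 → 205

N ≈ 205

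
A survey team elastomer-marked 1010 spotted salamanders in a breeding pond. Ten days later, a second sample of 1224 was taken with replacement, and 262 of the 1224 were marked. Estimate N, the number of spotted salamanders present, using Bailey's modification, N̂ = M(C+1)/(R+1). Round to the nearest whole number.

N ≈ 4704

N̂ = 1010·(1224+1)/(262+1) = 1010·1225/263 = 1237250/263 ≈ 4704.4 → 4704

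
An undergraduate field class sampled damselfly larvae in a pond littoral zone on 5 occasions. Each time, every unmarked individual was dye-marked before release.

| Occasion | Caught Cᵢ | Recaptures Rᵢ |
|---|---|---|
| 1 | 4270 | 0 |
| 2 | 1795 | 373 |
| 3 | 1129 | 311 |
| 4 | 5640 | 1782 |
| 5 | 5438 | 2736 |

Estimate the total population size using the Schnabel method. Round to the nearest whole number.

Marked at large before each occasion: Mᵢ = Σⱼ<ᵢ (Cⱼ − Rⱼ) → M1=0, M2=4270, M3=5692, M4=6510, M5=10368
Σ MᵢCᵢ = 0·4270 + 4270·1795 + 5692·1129 + 6510·5640 + 10368·5438 = 0 + 7664650 + 6426268 + 36716400 + 56381184 = 107188502
Σ Rᵢ = 0 + 373 + 311 + 1782 + 2736 = 5202
N̂ = 107188502 / 5202 ≈ 20605.2 → 20605

N ≈ 20,605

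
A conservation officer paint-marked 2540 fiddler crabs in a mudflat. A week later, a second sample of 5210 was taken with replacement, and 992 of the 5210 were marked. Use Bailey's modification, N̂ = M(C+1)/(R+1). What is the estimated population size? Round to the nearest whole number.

N̂ = 2540·(5210+1)/(992+1) = 2540·5211/993 = 13235940/993 ≈ 13329.2 → 13329

N ≈ 13,329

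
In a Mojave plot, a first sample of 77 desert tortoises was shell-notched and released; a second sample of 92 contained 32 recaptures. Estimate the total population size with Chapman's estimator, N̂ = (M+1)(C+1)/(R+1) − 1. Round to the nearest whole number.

N̂ = (77+1)(92+1)/(32+1) − 1 = 78·93/33 − 1
= 7254/33 − 1 ≈ 219.8 − 1 ≈ 218.8 → 219

N ≈ 219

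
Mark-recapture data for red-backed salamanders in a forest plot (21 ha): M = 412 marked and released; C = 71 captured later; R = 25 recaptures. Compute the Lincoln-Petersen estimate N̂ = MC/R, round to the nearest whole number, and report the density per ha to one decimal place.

density ≈ 55.7 red-backed salamanders per ha

N̂ = 412·71/25 = 29252/25 ≈ 1170.1 → 1170
Density = N̂ / area = 1170 / 21 ≈ 55.71 → 55.7 per ha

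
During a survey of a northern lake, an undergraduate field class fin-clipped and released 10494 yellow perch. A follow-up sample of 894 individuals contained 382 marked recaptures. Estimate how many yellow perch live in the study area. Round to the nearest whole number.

N = (10494 × 894) / 382 = 9381636 / 382 ≈ 24559.3 → 24559

N ≈ 24,559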